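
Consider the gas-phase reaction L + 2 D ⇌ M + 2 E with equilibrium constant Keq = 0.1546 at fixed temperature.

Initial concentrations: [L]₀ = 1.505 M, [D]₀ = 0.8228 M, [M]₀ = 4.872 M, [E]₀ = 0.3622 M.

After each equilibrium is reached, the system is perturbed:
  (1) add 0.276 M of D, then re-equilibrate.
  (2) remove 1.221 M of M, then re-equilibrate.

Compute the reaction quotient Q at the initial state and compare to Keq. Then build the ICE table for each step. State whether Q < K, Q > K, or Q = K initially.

Q₀ = 0.6273 vs Keq = 0.1546 ⇒ Q>K, reverse
Step 1:
                    L           D           M           E
  init          1.505      0.8228       4.872      0.3622
  Δ           0.07212      0.1442    -0.07212     -0.1442
  eq            1.577       0.967         4.8       0.218
  solve Keq expr → x = -0.07212; check Q = 0.1546
Then add 0.276 M of D.
Step 2:
                    L           D           M           E
  init          1.577       1.243         4.8       0.218
  Δ          -0.02426    -0.04852     0.02426     0.04852
  eq            1.553       1.195       4.824      0.2665
  solve Keq expr → x = 0.02426; check Q = 0.1546
Then remove 1.221 M of M.
Step 3:
                    L           D           M           E
  init          1.553       1.195       3.603      0.2665
  Δ          -0.01577    -0.03154     0.01577     0.03154
  eq            1.537       1.163       3.619       0.298
  solve Keq expr → x = 0.01577; check Q = 0.1546

Q₀ = 0.6273; Q > K (proceeds reverse)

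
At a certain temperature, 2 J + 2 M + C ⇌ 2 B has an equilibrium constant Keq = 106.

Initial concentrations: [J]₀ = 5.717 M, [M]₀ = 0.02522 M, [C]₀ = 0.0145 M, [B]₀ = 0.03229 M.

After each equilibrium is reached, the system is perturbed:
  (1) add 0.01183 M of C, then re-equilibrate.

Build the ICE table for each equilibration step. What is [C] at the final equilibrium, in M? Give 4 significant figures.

[C]_eq = 0.01704 M

Q₀ = 3.459 vs Keq = 106 ⇒ Q<K, forward
Step 1:
                    J           M           C           B
  I             5.717     0.02522      0.0145     0.03229
  C          -0.01538    -0.01538    -0.00769     0.01538
  E             5.702     0.00984     0.00681     0.04767
  solve Keq expr → x = 0.00769; check Q = 106
Then add 0.01183 M of C.
Step 2:
                    J           M           C           B
  I             5.702     0.00984     0.01864     0.04767
  C         -0.003198   -0.003198   -0.001599    0.003198
  E             5.698    0.006642     0.01704     0.05087
  solve Keq expr → x = 0.001599; check Q = 106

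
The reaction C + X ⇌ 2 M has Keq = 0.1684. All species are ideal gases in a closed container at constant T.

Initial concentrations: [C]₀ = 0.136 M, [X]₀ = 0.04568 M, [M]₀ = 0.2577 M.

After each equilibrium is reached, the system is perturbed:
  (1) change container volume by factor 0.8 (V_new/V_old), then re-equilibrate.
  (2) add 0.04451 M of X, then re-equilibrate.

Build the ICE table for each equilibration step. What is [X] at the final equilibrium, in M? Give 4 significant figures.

[X]_eq = 0.2125 M

Q₀ = 10.69 vs Keq = 0.1684 ⇒ Q>K, reverse
Step 1:
                  C         X         M
  I           0.136   0.04568    0.2577
  C         0.09241   0.09241   -0.1848
  E          0.2284    0.1381   0.07288
  solve Keq expr → x = -0.09241; check Q = 0.1684
Then change container volume by factor 0.8 (V_new/V_old).
Step 2:
                  C         X         M
  I          0.2855    0.1726    0.0911
  C               0         0         0
  E          0.2855    0.1726    0.0911
  solve Keq expr → x = 0; check Q = 0.1684
Then add 0.04451 M of X.
Step 3:
                  C         X         M
  I          0.2855    0.2171    0.0911
  C       -0.004586 -0.004586  0.009173
  E          0.2809    0.2125    0.1003
  solve Keq expr → x = 0.004586; check Q = 0.1684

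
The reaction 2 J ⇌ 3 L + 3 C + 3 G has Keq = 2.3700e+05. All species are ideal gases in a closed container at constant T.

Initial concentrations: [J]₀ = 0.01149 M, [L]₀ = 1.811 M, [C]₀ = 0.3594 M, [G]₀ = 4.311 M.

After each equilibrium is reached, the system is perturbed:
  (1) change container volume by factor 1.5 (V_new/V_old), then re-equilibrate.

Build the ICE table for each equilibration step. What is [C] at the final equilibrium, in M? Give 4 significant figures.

[C]_eq = 0.2486 M

Q₀ = 1.6733e+05 vs Keq = 2.3700e+05 ⇒ Q<K, forward
Step 1:
                    J           L           C           G
  init        0.01149       1.811      0.3594       4.311
  Δ         -0.001703    0.002554    0.002554    0.002554
  eq         0.009787       1.814       0.362       4.314
  solve Keq expr → x = 8.5144e-04; check Q = 2.3700e+05
Then change container volume by factor 1.5 (V_new/V_old).
Step 2:
                    J           L           C           G
  init       0.006525       1.209      0.2413       2.876
  Δ         -0.004853     0.00728     0.00728     0.00728
  eq         0.001672       1.216      0.2486       2.883
  solve Keq expr → x = 0.002427; check Q = 2.3700e+05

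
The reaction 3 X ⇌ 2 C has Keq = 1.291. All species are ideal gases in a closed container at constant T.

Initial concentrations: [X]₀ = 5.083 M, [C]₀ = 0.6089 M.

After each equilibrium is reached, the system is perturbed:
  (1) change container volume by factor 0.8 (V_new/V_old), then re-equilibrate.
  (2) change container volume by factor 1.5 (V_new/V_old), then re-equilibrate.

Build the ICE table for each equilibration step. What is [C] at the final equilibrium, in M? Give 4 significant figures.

Q₀ = 0.002823 vs Keq = 1.291 ⇒ Q<K, forward
Step 1:
                    X           C
  I             5.083      0.6089
  C            -3.265       2.177
  E             1.818       2.785
  solve Keq expr → x = 1.088; check Q = 1.291
Then change container volume by factor 0.8 (V_new/V_old).
Step 2:
                    X           C
  I             2.273       3.482
  C           -0.1285     0.08564
  E             2.144       3.567
  solve Keq expr → x = 0.04282; check Q = 1.291
Then change container volume by factor 1.5 (V_new/V_old).
Step 3:
                    X           C
  I             1.429       2.378
  C            0.1581     -0.1054
  E             1.588       2.273
  solve Keq expr → x = -0.05271; check Q = 1.291

[C]_eq = 2.273 M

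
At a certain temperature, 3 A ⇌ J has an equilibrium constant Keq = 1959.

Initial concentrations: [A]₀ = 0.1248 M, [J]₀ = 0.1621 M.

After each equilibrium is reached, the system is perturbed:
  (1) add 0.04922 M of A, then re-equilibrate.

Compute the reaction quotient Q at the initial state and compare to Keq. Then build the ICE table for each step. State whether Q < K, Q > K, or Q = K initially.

Q₀ = 83.39; Q < K (proceeds forward)

Q₀ = 83.39 vs Keq = 1959 ⇒ Q<K, forward
Step 1:
                    A           J
  I            0.1248      0.1621
  C          -0.07898     0.02633
  E           0.04582      0.1884
  solve Keq expr → x = 0.02633; check Q = 1959
Then add 0.04922 M of A.
Step 2:
                    A           J
  I           0.09504      0.1884
  C          -0.04796     0.01599
  E           0.04708      0.2044
  solve Keq expr → x = 0.01599; check Q = 1959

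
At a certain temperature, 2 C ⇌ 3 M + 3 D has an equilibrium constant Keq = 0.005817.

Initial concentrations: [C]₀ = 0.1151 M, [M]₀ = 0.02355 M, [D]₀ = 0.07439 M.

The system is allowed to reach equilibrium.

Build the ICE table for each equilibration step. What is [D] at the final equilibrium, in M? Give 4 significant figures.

[D]_eq = 0.1789 M

Q₀ = 4.0585e-07 vs Keq = 0.005817 ⇒ Q<K, forward
Step 1:
                    C           M           D
  Initial      0.1151     0.02355     0.07439
  Change     -0.06966      0.1045      0.1045
  Equil       0.04544       0.128      0.1789
  solve Keq expr → x = 0.03483; check Q = 0.005817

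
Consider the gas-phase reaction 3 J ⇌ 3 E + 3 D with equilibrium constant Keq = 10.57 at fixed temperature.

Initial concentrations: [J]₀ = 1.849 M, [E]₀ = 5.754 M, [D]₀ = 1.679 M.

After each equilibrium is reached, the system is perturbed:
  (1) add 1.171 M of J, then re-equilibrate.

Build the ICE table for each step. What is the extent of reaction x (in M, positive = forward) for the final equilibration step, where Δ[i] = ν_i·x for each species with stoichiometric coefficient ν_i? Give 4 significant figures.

Q₀ = 142.6 vs Keq = 10.57 ⇒ Q>K, reverse
Step 1:
                    J           E           D
  I             1.849       5.754       1.679
  C            0.6222     -0.6222     -0.6222
  E             2.471       5.132       1.057
  solve Keq expr → x = -0.2074; check Q = 10.57
Then add 1.171 M of J.
Step 2:
                    J           E           D
  I             3.642       5.132       1.057
  C           -0.2961      0.2961      0.2961
  E             3.346       5.428       1.353
  solve Keq expr → x = 0.0987; check Q = 10.57

x = 0.0987 M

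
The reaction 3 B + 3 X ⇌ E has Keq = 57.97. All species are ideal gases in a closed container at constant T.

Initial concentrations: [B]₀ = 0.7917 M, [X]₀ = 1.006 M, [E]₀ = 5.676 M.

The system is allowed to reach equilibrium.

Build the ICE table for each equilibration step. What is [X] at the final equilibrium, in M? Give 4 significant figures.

[X]_eq = 0.7958 M

Q₀ = 11.23 vs Keq = 57.97 ⇒ Q<K, forward
Step 1:
                  B         X         E
  init       0.7917     1.006     5.676
  Δ         -0.2102   -0.2102   0.07006
  eq         0.5815    0.7958     5.746
  solve Keq expr → x = 0.07006; check Q = 57.97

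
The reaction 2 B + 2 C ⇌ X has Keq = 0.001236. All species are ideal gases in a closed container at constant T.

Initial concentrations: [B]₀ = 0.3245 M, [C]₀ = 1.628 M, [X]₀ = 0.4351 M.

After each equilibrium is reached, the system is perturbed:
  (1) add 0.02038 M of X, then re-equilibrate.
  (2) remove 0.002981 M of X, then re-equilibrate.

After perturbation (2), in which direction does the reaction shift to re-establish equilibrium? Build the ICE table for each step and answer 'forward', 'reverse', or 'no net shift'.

Q₀ = 1.559 vs Keq = 0.001236 ⇒ Q>K, reverse
Step 1:
                  B         C         X
  I          0.3245     1.628    0.4351
  C          0.8493    0.8493   -0.4246
  E           1.174     2.477   0.01045
  solve Keq expr → x = -0.4246; check Q = 0.001236
Then add 0.02038 M of X.
Step 2:
                  B         C         X
  I           1.174     2.477   0.03083
  C         0.03866   0.03866  -0.01933
  E           1.212     2.516    0.0115
  solve Keq expr → x = -0.01933; check Q = 0.001236
Then remove 0.002981 M of X.
Step 3:
                  B         C         X
  I           1.212     2.516  0.008521
  C       -0.005646 -0.005646  0.002823
  E           1.207      2.51   0.01134
  solve Keq expr → x = 0.002823; check Q = 0.001236

Direction: forward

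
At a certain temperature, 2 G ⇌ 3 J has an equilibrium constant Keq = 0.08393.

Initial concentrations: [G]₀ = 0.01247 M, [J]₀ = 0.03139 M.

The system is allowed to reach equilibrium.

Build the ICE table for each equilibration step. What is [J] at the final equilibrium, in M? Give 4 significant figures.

Q₀ = 0.1989 vs Keq = 0.08393 ⇒ Q>K, reverse
Step 1:
                   G          J
  I          0.01247    0.03139
  C          0.00289  -0.004336
  E          0.01536    0.02705
  solve Keq expr → x = -0.001445; check Q = 0.08393

[J]_eq = 0.02705 M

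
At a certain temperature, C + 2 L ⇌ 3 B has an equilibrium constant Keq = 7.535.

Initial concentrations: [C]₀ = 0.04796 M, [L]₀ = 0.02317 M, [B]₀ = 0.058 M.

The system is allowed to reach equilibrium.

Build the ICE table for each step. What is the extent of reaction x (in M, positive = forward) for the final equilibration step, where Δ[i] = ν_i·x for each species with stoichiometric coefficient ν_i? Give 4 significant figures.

Q₀ = 7.578 vs Keq = 7.535 ⇒ Q>K, reverse
Step 1:
                    C           L           B
  Initial     0.04796     0.02317       0.058
  Change   1.6311e-05  3.2623e-05 -4.8934e-05
  Equil       0.04798      0.0232     0.05795
  solve Keq expr → x = -1.6311e-05; check Q = 7.535

x = -1.6311e-05 M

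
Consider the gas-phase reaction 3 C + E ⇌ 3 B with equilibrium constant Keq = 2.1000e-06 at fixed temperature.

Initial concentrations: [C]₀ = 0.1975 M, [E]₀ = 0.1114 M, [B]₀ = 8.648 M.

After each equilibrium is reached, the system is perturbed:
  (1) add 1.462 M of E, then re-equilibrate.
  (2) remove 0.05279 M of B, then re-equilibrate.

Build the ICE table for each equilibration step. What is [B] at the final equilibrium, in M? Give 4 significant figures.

Q₀ = 7.5363e+05 vs Keq = 2.1000e-06 ⇒ Q>K, reverse
Step 1:
                   C          E          B
  Initial     0.1975     0.1114      8.648
  Change       8.489       2.83     -8.489
  Equil        8.686      2.941     0.1594
  solve Keq expr → x = -2.83; check Q = 2.1000e-06
Then add 1.462 M of E.
Step 2:
                   C          E          B
  Initial      8.686      4.403     0.1594
  Change    -0.02237  -0.007458    0.02237
  Equil        8.664      4.395     0.1817
  solve Keq expr → x = 0.007458; check Q = 2.1000e-06
Then remove 0.05279 M of B.
Step 3:
                   C          E          B
  Initial      8.664      4.395     0.1289
  Change    -0.05147   -0.01716    0.05147
  Equil        8.612      4.378     0.1804
  solve Keq expr → x = 0.01716; check Q = 2.1000e-06

[B]_eq = 0.1804 M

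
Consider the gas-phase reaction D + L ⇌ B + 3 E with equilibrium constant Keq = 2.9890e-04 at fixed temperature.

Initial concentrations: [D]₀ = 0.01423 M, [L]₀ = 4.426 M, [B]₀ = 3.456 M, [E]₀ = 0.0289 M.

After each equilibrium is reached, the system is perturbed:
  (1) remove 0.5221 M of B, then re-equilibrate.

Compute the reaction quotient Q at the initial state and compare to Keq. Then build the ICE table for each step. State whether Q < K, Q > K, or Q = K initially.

Q₀ = 0.001324 vs Keq = 2.9890e-04 ⇒ Q>K, reverse
Step 1:
                    D           L           B           E
  Initial     0.01423       4.426       3.456      0.0289
  Change     0.003338    0.003338   -0.003338    -0.01001
  Equil       0.01757       4.429       3.453     0.01889
  solve Keq expr → x = -0.003338; check Q = 2.9890e-04
Then remove 0.5221 M of B.
Step 2:
                    D           L           B           E
  Initial     0.01757       4.429       2.931     0.01889
  Change  -3.1345e-04 -3.1345e-04  3.1345e-04  9.4034e-04
  Equil       0.01725       4.429       2.931     0.01983
  solve Keq expr → x = 3.1345e-04; check Q = 2.9890e-04

Q₀ = 0.001324; Q > K (proceeds reverse)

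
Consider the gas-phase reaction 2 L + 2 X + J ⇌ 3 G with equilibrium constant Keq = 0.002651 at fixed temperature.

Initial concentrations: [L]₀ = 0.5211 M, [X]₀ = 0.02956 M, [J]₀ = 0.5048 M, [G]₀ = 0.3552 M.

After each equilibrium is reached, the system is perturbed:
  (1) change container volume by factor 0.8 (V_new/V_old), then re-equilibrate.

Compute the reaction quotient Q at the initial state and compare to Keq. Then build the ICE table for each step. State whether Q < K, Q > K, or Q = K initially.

Q₀ = 374.2 vs Keq = 0.002651 ⇒ Q>K, reverse
Step 1:
                   L          X          J          G
  init        0.5211    0.02956     0.5048     0.3552
  Δ           0.2121     0.2121     0.1061    -0.3182
  eq          0.7332     0.2417     0.6109    0.03705
  solve Keq expr → x = -0.1061; check Q = 0.002651
Then change container volume by factor 0.8 (V_new/V_old).
Step 2:
                   L          X          J          G
  init        0.9165     0.3021     0.7636    0.04631
  Δ         -0.00445   -0.00445  -0.002225   0.006675
  eq          0.9121     0.2976     0.7613    0.05298
  solve Keq expr → x = 0.002225; check Q = 0.002651

Q₀ = 374.2; Q > K (proceeds reverse)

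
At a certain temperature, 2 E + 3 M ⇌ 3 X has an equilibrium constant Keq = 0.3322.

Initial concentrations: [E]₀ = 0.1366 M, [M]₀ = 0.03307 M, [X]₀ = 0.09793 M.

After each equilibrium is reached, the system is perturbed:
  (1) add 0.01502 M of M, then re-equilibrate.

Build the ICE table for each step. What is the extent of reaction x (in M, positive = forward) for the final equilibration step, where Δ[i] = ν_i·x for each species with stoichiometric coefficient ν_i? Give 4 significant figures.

Q₀ = 1392 vs Keq = 0.3322 ⇒ Q>K, reverse
Step 1:
                  E         M         X
  Initial    0.1366   0.03307   0.09793
  Change    0.04922   0.07382  -0.07382
  Equil      0.1858    0.1069   0.02411
  solve Keq expr → x = -0.02461; check Q = 0.3322
Then add 0.01502 M of M.
Step 2:
                  E         M         X
  Initial    0.1858    0.1219   0.02411
  Change  -0.001751 -0.002626  0.002626
  Equil      0.1841    0.1193   0.02673
  solve Keq expr → x = 8.7530e-04; check Q = 0.3322

x = 8.7530e-04 M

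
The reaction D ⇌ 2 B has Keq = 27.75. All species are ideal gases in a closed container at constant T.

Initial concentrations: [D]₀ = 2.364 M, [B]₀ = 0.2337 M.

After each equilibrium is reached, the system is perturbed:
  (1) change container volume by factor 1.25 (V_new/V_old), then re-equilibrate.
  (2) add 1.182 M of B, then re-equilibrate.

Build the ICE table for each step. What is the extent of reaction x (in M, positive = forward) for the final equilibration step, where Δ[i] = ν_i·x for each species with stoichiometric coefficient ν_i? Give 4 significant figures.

x = -0.2023 M

Q₀ = 0.0231 vs Keq = 27.75 ⇒ Q<K, forward
Step 1:
                   D          B
  Initial      2.364     0.2337
  Change      -1.822      3.644
  Equil       0.5419      3.878
  solve Keq expr → x = 1.822; check Q = 27.75
Then change container volume by factor 1.25 (V_new/V_old).
Step 2:
                   D          B
  Initial     0.4335      3.102
  Change    -0.05956     0.1191
  Equil        0.374      3.221
  solve Keq expr → x = 0.05956; check Q = 27.75
Then add 1.182 M of B.
Step 3:
                   D          B
  Initial      0.374      4.403
  Change      0.2023    -0.4046
  Equil       0.5762      3.999
  solve Keq expr → x = -0.2023; check Q = 27.75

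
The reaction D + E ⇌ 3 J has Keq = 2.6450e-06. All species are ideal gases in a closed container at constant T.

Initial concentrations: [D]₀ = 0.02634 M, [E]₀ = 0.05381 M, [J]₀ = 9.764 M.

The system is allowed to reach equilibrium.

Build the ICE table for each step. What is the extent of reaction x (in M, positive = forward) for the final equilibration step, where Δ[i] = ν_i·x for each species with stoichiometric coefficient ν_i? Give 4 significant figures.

Q₀ = 6.5676e+05 vs Keq = 2.6450e-06 ⇒ Q>K, reverse
Step 1:
                   D          E          J
  I          0.02634    0.05381      9.764
  C            3.244      3.244     -9.733
  E            3.271      3.298    0.03056
  solve Keq expr → x = -3.244; check Q = 2.6450e-06

x = -3.244 M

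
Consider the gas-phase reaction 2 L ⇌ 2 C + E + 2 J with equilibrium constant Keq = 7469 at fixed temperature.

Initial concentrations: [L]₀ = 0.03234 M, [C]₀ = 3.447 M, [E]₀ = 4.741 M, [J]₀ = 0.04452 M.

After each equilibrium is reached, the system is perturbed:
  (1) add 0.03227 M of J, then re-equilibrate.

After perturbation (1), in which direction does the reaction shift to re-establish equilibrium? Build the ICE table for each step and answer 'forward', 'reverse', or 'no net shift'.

Direction: reverse

Q₀ = 106.8 vs Keq = 7469 ⇒ Q<K, forward
Step 1:
                  L         C         E         J
  Initial   0.03234     3.447     4.741   0.04452
  Change   -0.02615   0.02615   0.01307   0.02615
  Equil    0.006192     3.473     4.754   0.07067
  solve Keq expr → x = 0.01307; check Q = 7469
Then add 0.03227 M of J.
Step 2:
                  L         C         E         J
  Initial  0.006192     3.473     4.754    0.1029
  Change   0.002593 -0.002593 -0.001296 -0.002593
  Equil    0.008785     3.471     4.753    0.1003
  solve Keq expr → x = -0.001296; check Q = 7469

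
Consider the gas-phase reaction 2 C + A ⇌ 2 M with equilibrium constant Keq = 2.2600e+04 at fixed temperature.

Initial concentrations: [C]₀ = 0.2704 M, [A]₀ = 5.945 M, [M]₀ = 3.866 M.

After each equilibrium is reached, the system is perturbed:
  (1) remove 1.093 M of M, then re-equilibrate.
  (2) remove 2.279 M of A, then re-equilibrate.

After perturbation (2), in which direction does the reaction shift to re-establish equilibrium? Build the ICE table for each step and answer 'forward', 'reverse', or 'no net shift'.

Q₀ = 34.38 vs Keq = 2.2600e+04 ⇒ Q<K, forward
Step 1:
                  C         A         M
  Initial    0.2704     5.945     3.866
  Change     -0.259   -0.1295     0.259
  Equil     0.01138     5.815     4.125
  solve Keq expr → x = 0.1295; check Q = 2.2600e+04
Then remove 1.093 M of M.
Step 2:
                  C         A         M
  Initial   0.01138     5.815     3.032
  Change  -0.003006 -0.001503  0.003006
  Equil    0.008373     5.814     3.035
  solve Keq expr → x = 0.001503; check Q = 2.2600e+04
Then remove 2.279 M of A.
Step 3:
                  C         A         M
  Initial  0.008373     3.535     3.035
  Change   0.002355  0.001177 -0.002355
  Equil     0.01073     3.536     3.033
  solve Keq expr → x = -0.001177; check Q = 2.2600e+04

Direction: reverse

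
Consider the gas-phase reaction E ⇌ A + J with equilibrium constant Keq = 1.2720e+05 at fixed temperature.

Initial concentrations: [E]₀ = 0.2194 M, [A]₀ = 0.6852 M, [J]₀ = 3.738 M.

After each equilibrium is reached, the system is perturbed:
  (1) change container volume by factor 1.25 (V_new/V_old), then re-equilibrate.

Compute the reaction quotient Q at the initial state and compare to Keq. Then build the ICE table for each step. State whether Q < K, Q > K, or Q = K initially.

Q₀ = 11.67; Q < K (proceeds forward)

Q₀ = 11.67 vs Keq = 1.2720e+05 ⇒ Q<K, forward
Step 1:
                   E          A          J
  init        0.2194     0.6852      3.738
  Δ          -0.2194     0.2194     0.2194
  eq      2.8143e-05     0.9046      3.957
  solve Keq expr → x = 0.2194; check Q = 1.2720e+05
Then change container volume by factor 1.25 (V_new/V_old).
Step 2:
                   E          A          J
  init    2.2514e-05     0.7237      3.166
  Δ       -4.5027e-06 4.5027e-06 4.5027e-06
  eq      1.8011e-05     0.7237      3.166
  solve Keq expr → x = 4.5027e-06; check Q = 1.2720e+05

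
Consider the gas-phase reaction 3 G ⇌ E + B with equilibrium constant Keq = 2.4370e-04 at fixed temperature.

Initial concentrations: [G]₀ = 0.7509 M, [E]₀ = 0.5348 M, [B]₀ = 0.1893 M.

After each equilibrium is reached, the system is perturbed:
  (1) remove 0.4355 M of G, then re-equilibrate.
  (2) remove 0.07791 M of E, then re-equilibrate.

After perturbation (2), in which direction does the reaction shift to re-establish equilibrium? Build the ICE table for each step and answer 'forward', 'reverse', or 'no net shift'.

Direction: forward

Q₀ = 0.2391 vs Keq = 2.4370e-04 ⇒ Q>K, reverse
Step 1:
                  G         E         B
  I          0.7509    0.5348    0.1893
  C          0.5631   -0.1877   -0.1877
  E           1.314    0.3471  0.001593
  solve Keq expr → x = -0.1877; check Q = 2.4370e-04
Then remove 0.4355 M of G.
Step 2:
                  G         E         B
  I          0.8785    0.3471  0.001593
  C         0.00333  -0.00111  -0.00111
  E          0.8819     0.346 4.8304e-04
  solve Keq expr → x = -0.00111; check Q = 2.4370e-04
Then remove 0.07791 M of E.
Step 3:
                  G         E         B
  I          0.8819    0.2681 4.8304e-04
  C       -4.1754e-04 1.3918e-04 1.3918e-04
  E          0.8814    0.2682 6.2222e-04
  solve Keq expr → x = 1.3918e-04; check Q = 2.4370e-04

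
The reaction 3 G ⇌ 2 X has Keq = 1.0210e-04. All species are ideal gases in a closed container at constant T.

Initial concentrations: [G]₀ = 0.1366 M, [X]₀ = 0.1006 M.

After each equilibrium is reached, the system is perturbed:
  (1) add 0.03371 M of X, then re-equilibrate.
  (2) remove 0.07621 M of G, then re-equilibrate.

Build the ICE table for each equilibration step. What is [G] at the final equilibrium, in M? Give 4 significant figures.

[G]_eq = 0.2598 M

Q₀ = 3.97 vs Keq = 1.0210e-04 ⇒ Q>K, reverse
Step 1:
                    G           X
  init         0.1366      0.1006
  Δ            0.1486    -0.09906
  eq           0.2852    0.001539
  solve Keq expr → x = -0.04953; check Q = 1.0210e-04
Then add 0.03371 M of X.
Step 2:
                    G           X
  init         0.2852     0.03525
  Δ           0.04993    -0.03329
  eq           0.3351     0.00196
  solve Keq expr → x = -0.01664; check Q = 1.0210e-04
Then remove 0.07621 M of G.
Step 3:
                    G           X
  init         0.2589     0.00196
  Δ        9.3283e-04 -6.2188e-04
  eq           0.2598    0.001338
  solve Keq expr → x = -3.1094e-04; check Q = 1.0210e-04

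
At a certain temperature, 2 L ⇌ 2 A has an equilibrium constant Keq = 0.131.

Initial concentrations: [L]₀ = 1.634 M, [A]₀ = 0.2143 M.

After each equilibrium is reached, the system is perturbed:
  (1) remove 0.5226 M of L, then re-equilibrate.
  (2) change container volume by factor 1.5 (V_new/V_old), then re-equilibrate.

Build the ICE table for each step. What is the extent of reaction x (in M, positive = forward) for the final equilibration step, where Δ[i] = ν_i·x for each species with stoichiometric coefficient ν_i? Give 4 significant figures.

x = 0 M

Q₀ = 0.0172 vs Keq = 0.131 ⇒ Q<K, forward
Step 1:
                    L           A
  Initial       1.634      0.2143
  Change      -0.2769      0.2769
  Equil         1.357      0.4912
  solve Keq expr → x = 0.1384; check Q = 0.131
Then remove 0.5226 M of L.
Step 2:
                    L           A
  Initial      0.8345      0.4912
  Change       0.1389     -0.1389
  Equil        0.9734      0.3523
  solve Keq expr → x = -0.06944; check Q = 0.131
Then change container volume by factor 1.5 (V_new/V_old).
Step 3:
                    L           A
  Initial      0.6489      0.2349
  Change            0           0
  Equil        0.6489      0.2349
  solve Keq expr → x = 0; check Q = 0.131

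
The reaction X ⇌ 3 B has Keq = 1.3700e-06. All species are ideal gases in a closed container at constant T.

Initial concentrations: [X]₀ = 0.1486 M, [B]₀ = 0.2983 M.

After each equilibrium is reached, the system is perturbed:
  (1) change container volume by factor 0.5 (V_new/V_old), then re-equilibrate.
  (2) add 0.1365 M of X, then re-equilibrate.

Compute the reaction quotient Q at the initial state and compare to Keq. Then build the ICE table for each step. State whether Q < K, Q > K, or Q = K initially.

Q₀ = 0.1786 vs Keq = 1.3700e-06 ⇒ Q>K, reverse
Step 1:
                  X         B
  init       0.1486    0.2983
  Δ         0.09711   -0.2913
  eq         0.2457  0.006956
  solve Keq expr → x = -0.09711; check Q = 1.3700e-06
Then change container volume by factor 0.5 (V_new/V_old).
Step 2:
                  X         B
  init       0.4914   0.01391
  Δ        0.001713 -0.005138
  eq         0.4931  0.008775
  solve Keq expr → x = -0.001713; check Q = 1.3700e-06
Then add 0.1365 M of X.
Step 3:
                  X         B
  init       0.6296  0.008775
  Δ       -2.4779e-04 7.4337e-04
  eq         0.6294  0.009518
  solve Keq expr → x = 2.4779e-04; check Q = 1.3700e-06

Q₀ = 0.1786; Q > K (proceeds reverse)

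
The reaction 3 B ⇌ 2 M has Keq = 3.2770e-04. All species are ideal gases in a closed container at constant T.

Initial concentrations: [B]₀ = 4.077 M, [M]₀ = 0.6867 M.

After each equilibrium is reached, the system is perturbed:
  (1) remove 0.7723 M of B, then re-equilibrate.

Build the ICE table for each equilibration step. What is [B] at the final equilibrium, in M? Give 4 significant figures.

Q₀ = 0.006958 vs Keq = 3.2770e-04 ⇒ Q>K, reverse
Step 1:
                  B         M
  I           4.077    0.6867
  C          0.7427   -0.4952
  E            4.82    0.1915
  solve Keq expr → x = -0.2476; check Q = 3.2770e-04
Then remove 0.7723 M of B.
Step 2:
                  B         M
  I           4.047    0.1915
  C         0.06118  -0.04079
  E           4.109    0.1508
  solve Keq expr → x = -0.02039; check Q = 3.2770e-04

[B]_eq = 4.109 M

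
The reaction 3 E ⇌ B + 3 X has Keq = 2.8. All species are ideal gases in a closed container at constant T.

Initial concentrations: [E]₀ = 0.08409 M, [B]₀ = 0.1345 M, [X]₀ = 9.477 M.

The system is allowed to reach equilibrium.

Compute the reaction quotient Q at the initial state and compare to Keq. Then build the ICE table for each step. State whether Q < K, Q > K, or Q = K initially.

Q₀ = 1.9253e+05 vs Keq = 2.8 ⇒ Q>K, reverse
Step 1:
                   E          B          X
  Initial    0.08409     0.1345      9.477
  Change      0.4022    -0.1341    -0.4022
  Equil       0.4863 4.3088e-04      9.075
  solve Keq expr → x = -0.1341; check Q = 2.8

Q₀ = 1.9253e+05; Q > K (proceeds reverse)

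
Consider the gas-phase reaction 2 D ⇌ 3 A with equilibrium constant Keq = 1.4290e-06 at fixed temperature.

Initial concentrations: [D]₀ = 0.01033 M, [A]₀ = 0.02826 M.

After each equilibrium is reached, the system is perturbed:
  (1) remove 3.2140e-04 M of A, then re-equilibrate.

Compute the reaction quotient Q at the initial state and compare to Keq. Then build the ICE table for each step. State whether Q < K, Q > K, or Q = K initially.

Q₀ = 0.2115 vs Keq = 1.4290e-06 ⇒ Q>K, reverse
Step 1:
                    D           A
  Initial     0.01033     0.02826
  Change      0.01814    -0.02721
  Equil       0.02847     0.00105
  solve Keq expr → x = -0.00907; check Q = 1.4290e-06
Then remove 3.2140e-04 M of A.
Step 2:
                    D           A
  Initial     0.02847  7.2879e-04
  Change  -2.1081e-04  3.1621e-04
  Equil       0.02826    0.001045
  solve Keq expr → x = 1.0540e-04; check Q = 1.4290e-06

Q₀ = 0.2115; Q > K (proceeds reverse)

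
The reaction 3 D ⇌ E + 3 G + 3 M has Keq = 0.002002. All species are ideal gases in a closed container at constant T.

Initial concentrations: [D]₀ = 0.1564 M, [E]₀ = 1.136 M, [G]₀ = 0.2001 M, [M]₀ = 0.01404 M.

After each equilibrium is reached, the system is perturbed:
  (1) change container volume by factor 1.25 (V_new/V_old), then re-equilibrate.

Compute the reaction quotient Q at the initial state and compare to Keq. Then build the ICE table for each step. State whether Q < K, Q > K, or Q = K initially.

Q₀ = 6.5843e-06 vs Keq = 0.002002 ⇒ Q<K, forward
Step 1:
                  D         E         G         M
  I          0.1564     1.136    0.2001   0.01404
  C        -0.04246   0.01415   0.04246   0.04246
  E          0.1139      1.15    0.2426    0.0565
  solve Keq expr → x = 0.01415; check Q = 0.002002
Then change container volume by factor 1.25 (V_new/V_old).
Step 2:
                  D         E         G         M
  I         0.09115    0.9201    0.1941    0.0452
  C       -0.008038  0.002679  0.008038  0.008038
  E         0.08311    0.9228    0.2021   0.05324
  solve Keq expr → x = 0.002679; check Q = 0.002002

Q₀ = 6.5843e-06; Q < K (proceeds forward)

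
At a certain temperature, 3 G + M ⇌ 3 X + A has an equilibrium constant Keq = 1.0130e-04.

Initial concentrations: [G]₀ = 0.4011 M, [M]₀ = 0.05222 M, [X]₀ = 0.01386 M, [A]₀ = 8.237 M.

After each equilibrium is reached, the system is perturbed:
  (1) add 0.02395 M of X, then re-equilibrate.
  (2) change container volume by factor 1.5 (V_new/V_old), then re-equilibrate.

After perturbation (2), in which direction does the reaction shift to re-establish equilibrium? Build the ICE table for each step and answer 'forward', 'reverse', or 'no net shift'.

Q₀ = 0.006508 vs Keq = 1.0130e-04 ⇒ Q>K, reverse
Step 1:
                   G          M          X          A
  init        0.4011    0.05222    0.01386      8.237
  Δ          0.01023   0.003412   -0.01023  -0.003412
  eq          0.4113    0.05563   0.003625      8.234
  solve Keq expr → x = -0.003412; check Q = 1.0130e-04
Then add 0.02395 M of X.
Step 2:
                   G          M          X          A
  init        0.4113    0.05563    0.02758      8.234
  Δ          0.02357   0.007856   -0.02357  -0.007856
  eq          0.4349    0.06349   0.004007      8.226
  solve Keq expr → x = -0.007856; check Q = 1.0130e-04
Then change container volume by factor 1.5 (V_new/V_old).
Step 3:
                   G          M          X          A
  init        0.2899    0.04233   0.002671      5.484
  Δ                0          0          0          0
  eq          0.2899    0.04233   0.002671      5.484
  solve Keq expr → x = 0; check Q = 1.0130e-04

Direction: no net shift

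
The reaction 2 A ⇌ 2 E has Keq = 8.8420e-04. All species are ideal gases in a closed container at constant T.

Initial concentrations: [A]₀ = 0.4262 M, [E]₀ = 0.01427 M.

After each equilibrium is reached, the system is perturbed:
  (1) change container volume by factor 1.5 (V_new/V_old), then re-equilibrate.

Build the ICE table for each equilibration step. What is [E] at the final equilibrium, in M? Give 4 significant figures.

[E]_eq = 0.00848 M

Q₀ = 0.001121 vs Keq = 8.8420e-04 ⇒ Q>K, reverse
Step 1:
                    A           E
  Initial      0.4262     0.01427
  Change     0.001551   -0.001551
  Equil        0.4278     0.01272
  solve Keq expr → x = -7.7531e-04; check Q = 8.8420e-04
Then change container volume by factor 1.5 (V_new/V_old).
Step 2:
                    A           E
  Initial      0.2852     0.00848
  Change            0           0
  Equil        0.2852     0.00848
  solve Keq expr → x = 0; check Q = 8.8420e-04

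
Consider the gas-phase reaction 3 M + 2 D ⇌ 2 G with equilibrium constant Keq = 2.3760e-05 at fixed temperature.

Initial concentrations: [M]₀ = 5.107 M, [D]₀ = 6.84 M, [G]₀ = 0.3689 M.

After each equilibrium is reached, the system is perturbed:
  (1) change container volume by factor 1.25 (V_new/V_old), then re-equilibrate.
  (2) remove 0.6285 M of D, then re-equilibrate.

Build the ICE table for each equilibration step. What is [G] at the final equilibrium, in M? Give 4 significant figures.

Q₀ = 2.1838e-05 vs Keq = 2.3760e-05 ⇒ Q<K, forward
Step 1:
                  M         D         G
  Initial     5.107      6.84    0.3689
  Change   -0.01946  -0.01297   0.01297
  Equil       5.088     6.827    0.3819
  solve Keq expr → x = 0.006486; check Q = 2.3760e-05
Then change container volume by factor 1.25 (V_new/V_old).
Step 2:
                  M         D         G
  Initial      4.07     5.462    0.3055
  Change      0.112    0.0747   -0.0747
  Equil       4.182     5.536    0.2308
  solve Keq expr → x = -0.03735; check Q = 2.3760e-05
Then remove 0.6285 M of D.
Step 3:
                  M         D         G
  Initial     4.182     4.908    0.2308
  Change     0.0341   0.02273  -0.02273
  Equil       4.216     4.931    0.2081
  solve Keq expr → x = -0.01137; check Q = 2.3760e-05

[G]_eq = 0.2081 M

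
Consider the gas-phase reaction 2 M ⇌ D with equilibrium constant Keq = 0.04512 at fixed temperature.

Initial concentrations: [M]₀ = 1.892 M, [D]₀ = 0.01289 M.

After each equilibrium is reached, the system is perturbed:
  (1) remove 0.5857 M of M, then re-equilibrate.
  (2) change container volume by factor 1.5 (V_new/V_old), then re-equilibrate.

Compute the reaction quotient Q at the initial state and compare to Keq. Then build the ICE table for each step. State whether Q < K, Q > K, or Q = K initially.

Q₀ = 0.003601; Q < K (proceeds forward)

Q₀ = 0.003601 vs Keq = 0.04512 ⇒ Q<K, forward
Step 1:
                  M         D
  Initial     1.892   0.01289
  Change     -0.225    0.1125
  Equil       1.667    0.1254
  solve Keq expr → x = 0.1125; check Q = 0.04512
Then remove 0.5857 M of M.
Step 2:
                  M         D
  Initial     1.081    0.1254
  Change     0.1204  -0.06022
  Equil       1.202   0.06516
  solve Keq expr → x = -0.06022; check Q = 0.04512
Then change container volume by factor 1.5 (V_new/V_old).
Step 3:
                  M         D
  Initial    0.8012   0.04344
  Change    0.02525  -0.01263
  Equil      0.8264   0.03082
  solve Keq expr → x = -0.01263; check Q = 0.04512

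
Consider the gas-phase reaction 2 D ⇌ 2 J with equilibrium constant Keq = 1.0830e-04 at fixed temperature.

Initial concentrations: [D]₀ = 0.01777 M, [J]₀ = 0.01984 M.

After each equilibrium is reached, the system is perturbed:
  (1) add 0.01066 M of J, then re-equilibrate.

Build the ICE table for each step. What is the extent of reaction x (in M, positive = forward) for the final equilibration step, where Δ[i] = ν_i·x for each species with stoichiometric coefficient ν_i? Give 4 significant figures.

Q₀ = 1.247 vs Keq = 1.0830e-04 ⇒ Q>K, reverse
Step 1:
                  D         J
  Initial   0.01777   0.01984
  Change    0.01945  -0.01945
  Equil     0.03722 3.8737e-04
  solve Keq expr → x = -0.009726; check Q = 1.0830e-04
Then add 0.01066 M of J.
Step 2:
                  D         J
  Initial   0.03722   0.01105
  Change    0.01055  -0.01055
  Equil     0.04777 4.9716e-04
  solve Keq expr → x = -0.005275; check Q = 1.0830e-04

x = -0.005275 M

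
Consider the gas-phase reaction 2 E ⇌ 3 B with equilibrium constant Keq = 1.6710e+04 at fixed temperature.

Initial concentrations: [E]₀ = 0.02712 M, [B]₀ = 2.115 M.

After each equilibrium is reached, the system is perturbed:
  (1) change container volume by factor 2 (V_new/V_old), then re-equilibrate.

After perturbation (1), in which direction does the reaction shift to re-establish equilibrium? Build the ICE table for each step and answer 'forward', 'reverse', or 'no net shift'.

Q₀ = 1.2863e+04 vs Keq = 1.6710e+04 ⇒ Q<K, forward
Step 1:
                    E           B
  Initial     0.02712       2.115
  Change    -0.003243    0.004865
  Equil       0.02388        2.12
  solve Keq expr → x = 0.001622; check Q = 1.6710e+04
Then change container volume by factor 2 (V_new/V_old).
Step 2:
                    E           B
  Initial     0.01194        1.06
  Change    -0.003435    0.005153
  Equil      0.008503       1.065
  solve Keq expr → x = 0.001718; check Q = 1.6710e+04

Direction: forward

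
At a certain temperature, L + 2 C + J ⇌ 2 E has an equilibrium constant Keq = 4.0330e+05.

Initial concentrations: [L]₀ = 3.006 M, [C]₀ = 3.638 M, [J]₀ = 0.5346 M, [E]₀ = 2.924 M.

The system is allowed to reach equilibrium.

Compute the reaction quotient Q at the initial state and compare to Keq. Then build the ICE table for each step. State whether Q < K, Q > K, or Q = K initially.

Q₀ = 0.402 vs Keq = 4.0330e+05 ⇒ Q<K, forward
Step 1:
                  L         C         J         E
  init        3.006     3.638    0.5346     2.924
  Δ         -0.5346    -1.069   -0.5346     1.069
  eq          2.471     2.569 2.4244e-06     3.993
  solve Keq expr → x = 0.5346; check Q = 4.0330e+05

Q₀ = 0.402; Q < K (proceeds forward)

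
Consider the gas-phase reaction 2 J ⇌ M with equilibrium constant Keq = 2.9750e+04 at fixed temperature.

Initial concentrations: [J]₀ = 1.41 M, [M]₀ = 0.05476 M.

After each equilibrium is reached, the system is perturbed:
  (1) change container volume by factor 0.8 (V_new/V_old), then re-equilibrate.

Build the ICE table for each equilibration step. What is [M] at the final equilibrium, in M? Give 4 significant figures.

[M]_eq = 0.9469 M

Q₀ = 0.02754 vs Keq = 2.9750e+04 ⇒ Q<K, forward
Step 1:
                  J         M
  I            1.41   0.05476
  C          -1.405    0.7025
  E        0.005045    0.7572
  solve Keq expr → x = 0.7025; check Q = 2.9750e+04
Then change container volume by factor 0.8 (V_new/V_old).
Step 2:
                  J         M
  I        0.006306    0.9465
  C       -6.6480e-04 3.3240e-04
  E        0.005642    0.9469
  solve Keq expr → x = 3.3240e-04; check Q = 2.9750e+04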